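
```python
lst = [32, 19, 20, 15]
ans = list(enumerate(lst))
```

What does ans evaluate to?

Step 1: enumerate pairs each element with its index:
  (0, 32)
  (1, 19)
  (2, 20)
  (3, 15)
Therefore ans = [(0, 32), (1, 19), (2, 20), (3, 15)].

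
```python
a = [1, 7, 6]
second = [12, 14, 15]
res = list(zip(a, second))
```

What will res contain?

Step 1: zip pairs elements at same index:
  Index 0: (1, 12)
  Index 1: (7, 14)
  Index 2: (6, 15)
Therefore res = [(1, 12), (7, 14), (6, 15)].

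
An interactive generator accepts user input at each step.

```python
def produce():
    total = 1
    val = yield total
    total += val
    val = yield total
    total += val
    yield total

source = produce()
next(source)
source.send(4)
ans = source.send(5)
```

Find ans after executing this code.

Step 1: next() -> yield total=1.
Step 2: send(4) -> val=4, total = 1+4 = 5, yield 5.
Step 3: send(5) -> val=5, total = 5+5 = 10, yield 10.
Therefore ans = 10.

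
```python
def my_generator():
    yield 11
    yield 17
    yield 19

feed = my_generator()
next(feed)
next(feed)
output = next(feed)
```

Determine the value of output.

Step 1: my_generator() creates a generator.
Step 2: next(feed) yields 11 (consumed and discarded).
Step 3: next(feed) yields 17 (consumed and discarded).
Step 4: next(feed) yields 19, assigned to output.
Therefore output = 19.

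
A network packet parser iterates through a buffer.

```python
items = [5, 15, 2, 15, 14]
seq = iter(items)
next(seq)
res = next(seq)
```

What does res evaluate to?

Step 1: Create iterator over [5, 15, 2, 15, 14].
Step 2: next() consumes 5.
Step 3: next() returns 15.
Therefore res = 15.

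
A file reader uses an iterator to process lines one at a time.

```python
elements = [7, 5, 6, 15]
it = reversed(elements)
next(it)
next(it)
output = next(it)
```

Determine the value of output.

Step 1: reversed([7, 5, 6, 15]) gives iterator: [15, 6, 5, 7].
Step 2: First next() = 15, second next() = 6.
Step 3: Third next() = 5.
Therefore output = 5.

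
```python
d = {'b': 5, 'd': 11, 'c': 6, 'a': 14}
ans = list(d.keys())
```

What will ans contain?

Step 1: d.keys() returns the dictionary keys in insertion order.
Therefore ans = ['b', 'd', 'c', 'a'].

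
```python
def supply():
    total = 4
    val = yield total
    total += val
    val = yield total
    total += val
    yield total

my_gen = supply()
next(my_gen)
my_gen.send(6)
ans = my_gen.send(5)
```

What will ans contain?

Step 1: next() -> yield total=4.
Step 2: send(6) -> val=6, total = 4+6 = 10, yield 10.
Step 3: send(5) -> val=5, total = 10+5 = 15, yield 15.
Therefore ans = 15.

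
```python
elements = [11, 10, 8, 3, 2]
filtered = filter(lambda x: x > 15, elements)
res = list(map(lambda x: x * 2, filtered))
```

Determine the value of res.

Step 1: Filter elements for elements > 15:
  11: removed
  10: removed
  8: removed
  3: removed
  2: removed
Step 2: Map x * 2 on filtered []:
Therefore res = [].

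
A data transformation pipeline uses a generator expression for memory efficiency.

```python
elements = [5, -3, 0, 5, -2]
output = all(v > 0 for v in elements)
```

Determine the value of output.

Step 1: Check v > 0 for each element in [5, -3, 0, 5, -2]:
  5 > 0: True
  -3 > 0: False
  0 > 0: False
  5 > 0: True
  -2 > 0: False
Step 2: all() returns False.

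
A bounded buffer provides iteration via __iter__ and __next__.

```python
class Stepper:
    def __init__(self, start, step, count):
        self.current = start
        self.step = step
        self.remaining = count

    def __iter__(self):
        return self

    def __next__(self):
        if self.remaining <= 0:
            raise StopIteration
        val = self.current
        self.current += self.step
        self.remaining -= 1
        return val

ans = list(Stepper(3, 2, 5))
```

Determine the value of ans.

Step 1: Stepper starts at 3, increments by 2, for 5 steps:
  Yield 3, then current += 2
  Yield 5, then current += 2
  Yield 7, then current += 2
  Yield 9, then current += 2
  Yield 11, then current += 2
Therefore ans = [3, 5, 7, 9, 11].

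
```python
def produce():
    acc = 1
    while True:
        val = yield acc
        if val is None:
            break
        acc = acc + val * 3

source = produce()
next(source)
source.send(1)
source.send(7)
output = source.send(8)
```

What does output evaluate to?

Step 1: next() -> yield acc=1.
Step 2: send(1) -> val=1, acc = 1 + 1*3 = 4, yield 4.
Step 3: send(7) -> val=7, acc = 4 + 7*3 = 25, yield 25.
Step 4: send(8) -> val=8, acc = 25 + 8*3 = 49, yield 49.
Therefore output = 49.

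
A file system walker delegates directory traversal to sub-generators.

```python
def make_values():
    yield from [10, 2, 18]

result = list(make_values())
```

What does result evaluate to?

Step 1: yield from delegates to the iterable, yielding each element.
Step 2: Collected values: [10, 2, 18].
Therefore result = [10, 2, 18].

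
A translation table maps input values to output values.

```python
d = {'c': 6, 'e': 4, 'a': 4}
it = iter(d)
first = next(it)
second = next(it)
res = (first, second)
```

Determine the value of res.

Step 1: iter(d) iterates over keys: ['c', 'e', 'a'].
Step 2: first = next(it) = 'c', second = next(it) = 'e'.
Therefore res = ('c', 'e').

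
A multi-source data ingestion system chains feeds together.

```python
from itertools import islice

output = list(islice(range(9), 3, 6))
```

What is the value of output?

Step 1: islice(range(9), 3, 6) takes elements at indices [3, 6).
Step 2: Elements: [3, 4, 5].
Therefore output = [3, 4, 5].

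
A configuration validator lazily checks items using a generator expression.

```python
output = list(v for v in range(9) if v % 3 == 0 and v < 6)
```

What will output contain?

Step 1: Filter range(9) where v % 3 == 0 and v < 6:
  v=0: both conditions met, included
  v=1: excluded (1 % 3 != 0)
  v=2: excluded (2 % 3 != 0)
  v=3: both conditions met, included
  v=4: excluded (4 % 3 != 0)
  v=5: excluded (5 % 3 != 0)
  v=6: excluded (6 >= 6)
  v=7: excluded (7 % 3 != 0, 7 >= 6)
  v=8: excluded (8 % 3 != 0, 8 >= 6)
Therefore output = [0, 3].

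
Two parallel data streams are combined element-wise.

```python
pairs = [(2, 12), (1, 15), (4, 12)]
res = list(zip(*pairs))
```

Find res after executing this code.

Step 1: zip(*pairs) transposes: unzips [(2, 12), (1, 15), (4, 12)] into separate sequences.
Step 2: First elements: (2, 1, 4), second elements: (12, 15, 12).
Therefore res = [(2, 1, 4), (12, 15, 12)].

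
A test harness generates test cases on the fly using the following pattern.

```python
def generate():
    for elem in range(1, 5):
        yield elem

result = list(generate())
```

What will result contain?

Step 1: The generator yields each value from range(1, 5).
Step 2: list() consumes all yields: [1, 2, 3, 4].
Therefore result = [1, 2, 3, 4].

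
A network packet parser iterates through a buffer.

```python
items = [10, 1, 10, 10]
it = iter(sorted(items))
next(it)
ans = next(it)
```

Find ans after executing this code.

Step 1: sorted([10, 1, 10, 10]) = [1, 10, 10, 10].
Step 2: Create iterator and skip 1 elements.
Step 3: next() returns 10.
Therefore ans = 10.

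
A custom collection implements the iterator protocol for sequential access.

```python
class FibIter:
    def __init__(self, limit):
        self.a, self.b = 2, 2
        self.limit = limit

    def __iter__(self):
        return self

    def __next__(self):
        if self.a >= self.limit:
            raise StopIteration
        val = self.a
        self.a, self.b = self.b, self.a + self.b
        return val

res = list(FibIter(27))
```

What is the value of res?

Step 1: Fibonacci-like sequence (a=2, b=2) until >= 27:
  Yield 2, then a,b = 2,4
  Yield 2, then a,b = 4,6
  Yield 4, then a,b = 6,10
  Yield 6, then a,b = 10,16
  Yield 10, then a,b = 16,26
  Yield 16, then a,b = 26,42
  Yield 26, then a,b = 42,68
Step 2: 42 >= 27, stop.
Therefore res = [2, 2, 4, 6, 10, 16, 26].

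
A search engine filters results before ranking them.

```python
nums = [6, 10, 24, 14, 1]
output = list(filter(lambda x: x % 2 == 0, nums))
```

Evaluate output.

Step 1: Filter elements divisible by 2:
  6 % 2 = 0: kept
  10 % 2 = 0: kept
  24 % 2 = 0: kept
  14 % 2 = 0: kept
  1 % 2 = 1: removed
Therefore output = [6, 10, 24, 14].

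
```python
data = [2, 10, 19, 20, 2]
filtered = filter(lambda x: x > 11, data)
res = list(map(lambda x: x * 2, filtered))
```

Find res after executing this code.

Step 1: Filter data for elements > 11:
  2: removed
  10: removed
  19: kept
  20: kept
  2: removed
Step 2: Map x * 2 on filtered [19, 20]:
  19 -> 38
  20 -> 40
Therefore res = [38, 40].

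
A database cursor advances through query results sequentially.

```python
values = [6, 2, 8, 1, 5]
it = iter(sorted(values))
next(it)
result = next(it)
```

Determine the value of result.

Step 1: sorted([6, 2, 8, 1, 5]) = [1, 2, 5, 6, 8].
Step 2: Create iterator and skip 1 elements.
Step 3: next() returns 2.
Therefore result = 2.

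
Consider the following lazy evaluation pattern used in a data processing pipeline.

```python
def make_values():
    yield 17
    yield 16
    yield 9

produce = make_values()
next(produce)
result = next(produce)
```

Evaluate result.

Step 1: make_values() creates a generator.
Step 2: next(produce) yields 17 (consumed and discarded).
Step 3: next(produce) yields 16, assigned to result.
Therefore result = 16.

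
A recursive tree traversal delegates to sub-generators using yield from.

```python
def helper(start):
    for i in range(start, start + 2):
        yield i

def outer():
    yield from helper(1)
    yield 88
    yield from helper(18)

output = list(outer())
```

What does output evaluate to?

Step 1: outer() delegates to helper(1):
  yield 1
  yield 2
Step 2: yield 88
Step 3: Delegates to helper(18):
  yield 18
  yield 19
Therefore output = [1, 2, 88, 18, 19].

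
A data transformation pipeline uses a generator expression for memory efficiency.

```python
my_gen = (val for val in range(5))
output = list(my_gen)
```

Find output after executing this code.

Step 1: Generator expression iterates range(5): [0, 1, 2, 3, 4].
Step 2: list() collects all values.
Therefore output = [0, 1, 2, 3, 4].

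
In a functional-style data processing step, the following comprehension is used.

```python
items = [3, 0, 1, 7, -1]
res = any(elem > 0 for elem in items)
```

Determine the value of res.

Step 1: Check elem > 0 for each element in [3, 0, 1, 7, -1]:
  3 > 0: True
  0 > 0: False
  1 > 0: True
  7 > 0: True
  -1 > 0: False
Step 2: any() returns True.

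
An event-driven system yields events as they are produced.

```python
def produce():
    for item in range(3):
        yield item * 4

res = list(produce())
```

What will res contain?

Step 1: For each item in range(3), yield item * 4:
  item=0: yield 0 * 4 = 0
  item=1: yield 1 * 4 = 4
  item=2: yield 2 * 4 = 8
Therefore res = [0, 4, 8].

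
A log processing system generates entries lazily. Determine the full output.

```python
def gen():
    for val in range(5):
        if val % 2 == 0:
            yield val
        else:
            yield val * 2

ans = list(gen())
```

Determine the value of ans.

Step 1: For each val in range(5), yield val if even, else val*2:
  val=0 (even): yield 0
  val=1 (odd): yield 1*2 = 2
  val=2 (even): yield 2
  val=3 (odd): yield 3*2 = 6
  val=4 (even): yield 4
Therefore ans = [0, 2, 2, 6, 4].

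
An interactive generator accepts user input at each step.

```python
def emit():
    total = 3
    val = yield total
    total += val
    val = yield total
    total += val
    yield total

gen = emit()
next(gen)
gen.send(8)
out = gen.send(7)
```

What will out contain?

Step 1: next() -> yield total=3.
Step 2: send(8) -> val=8, total = 3+8 = 11, yield 11.
Step 3: send(7) -> val=7, total = 11+7 = 18, yield 18.
Therefore out = 18.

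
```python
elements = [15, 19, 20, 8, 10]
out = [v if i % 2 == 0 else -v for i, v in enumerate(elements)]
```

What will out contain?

Step 1: For each (i, v), keep v if i is even, negate if odd:
  i=0 (even): keep 15
  i=1 (odd): negate to -19
  i=2 (even): keep 20
  i=3 (odd): negate to -8
  i=4 (even): keep 10
Therefore out = [15, -19, 20, -8, 10].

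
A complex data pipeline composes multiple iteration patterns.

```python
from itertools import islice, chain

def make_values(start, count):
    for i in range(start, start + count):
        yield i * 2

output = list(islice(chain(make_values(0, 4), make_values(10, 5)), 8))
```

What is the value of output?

Step 1: make_values(0, 4) yields [0, 2, 4, 6].
Step 2: make_values(10, 5) yields [20, 22, 24, 26, 28].
Step 3: chain concatenates: [0, 2, 4, 6, 20, 22, 24, 26, 28].
Step 4: islice takes first 8: [0, 2, 4, 6, 20, 22, 24, 26].
Therefore output = [0, 2, 4, 6, 20, 22, 24, 26].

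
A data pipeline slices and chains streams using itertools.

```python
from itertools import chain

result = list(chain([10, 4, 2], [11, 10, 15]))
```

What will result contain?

Step 1: chain() concatenates iterables: [10, 4, 2] + [11, 10, 15].
Therefore result = [10, 4, 2, 11, 10, 15].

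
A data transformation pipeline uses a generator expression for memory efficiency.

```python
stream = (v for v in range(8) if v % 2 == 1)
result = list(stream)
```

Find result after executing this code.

Step 1: Filter range(8) keeping only odd values:
  v=0: even, excluded
  v=1: odd, included
  v=2: even, excluded
  v=3: odd, included
  v=4: even, excluded
  v=5: odd, included
  v=6: even, excluded
  v=7: odd, included
Therefore result = [1, 3, 5, 7].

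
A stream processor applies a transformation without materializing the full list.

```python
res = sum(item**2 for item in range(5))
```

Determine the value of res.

Step 1: Compute item**2 for each item in range(5):
  item=0: 0**2 = 0
  item=1: 1**2 = 1
  item=2: 2**2 = 4
  item=3: 3**2 = 9
  item=4: 4**2 = 16
Step 2: sum = 0 + 1 + 4 + 9 + 16 = 30.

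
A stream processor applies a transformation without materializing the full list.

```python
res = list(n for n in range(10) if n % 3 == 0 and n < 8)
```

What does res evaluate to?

Step 1: Filter range(10) where n % 3 == 0 and n < 8:
  n=0: both conditions met, included
  n=1: excluded (1 % 3 != 0)
  n=2: excluded (2 % 3 != 0)
  n=3: both conditions met, included
  n=4: excluded (4 % 3 != 0)
  n=5: excluded (5 % 3 != 0)
  n=6: both conditions met, included
  n=7: excluded (7 % 3 != 0)
  n=8: excluded (8 % 3 != 0, 8 >= 8)
  n=9: excluded (9 >= 8)
Therefore res = [0, 3, 6].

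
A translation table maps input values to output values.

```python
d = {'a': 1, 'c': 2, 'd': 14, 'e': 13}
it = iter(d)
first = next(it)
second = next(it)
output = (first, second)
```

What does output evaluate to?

Step 1: iter(d) iterates over keys: ['a', 'c', 'd', 'e'].
Step 2: first = next(it) = 'a', second = next(it) = 'c'.
Therefore output = ('a', 'c').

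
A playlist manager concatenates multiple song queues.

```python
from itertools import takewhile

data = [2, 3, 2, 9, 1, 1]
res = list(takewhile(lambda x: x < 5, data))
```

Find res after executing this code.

Step 1: takewhile stops at first element >= 5:
  2 < 5: take
  3 < 5: take
  2 < 5: take
  9 >= 5: stop
Therefore res = [2, 3, 2].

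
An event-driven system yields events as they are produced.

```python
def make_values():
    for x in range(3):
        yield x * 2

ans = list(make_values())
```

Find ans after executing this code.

Step 1: For each x in range(3), yield x * 2:
  x=0: yield 0 * 2 = 0
  x=1: yield 1 * 2 = 2
  x=2: yield 2 * 2 = 4
Therefore ans = [0, 2, 4].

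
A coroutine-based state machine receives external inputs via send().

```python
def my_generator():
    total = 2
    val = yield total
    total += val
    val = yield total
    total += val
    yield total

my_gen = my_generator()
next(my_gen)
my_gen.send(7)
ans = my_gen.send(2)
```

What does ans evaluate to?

Step 1: next() -> yield total=2.
Step 2: send(7) -> val=7, total = 2+7 = 9, yield 9.
Step 3: send(2) -> val=2, total = 9+2 = 11, yield 11.
Therefore ans = 11.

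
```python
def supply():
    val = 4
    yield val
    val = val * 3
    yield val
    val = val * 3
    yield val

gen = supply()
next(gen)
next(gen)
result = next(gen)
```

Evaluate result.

Step 1: Trace through generator execution:
  Yield 1: val starts at 4, yield 4
  Yield 2: val = 4 * 3 = 12, yield 12
  Yield 3: val = 12 * 3 = 36, yield 36
Step 2: First next() gets 4, second next() gets the second value, third next() yields 36.
Therefore result = 36.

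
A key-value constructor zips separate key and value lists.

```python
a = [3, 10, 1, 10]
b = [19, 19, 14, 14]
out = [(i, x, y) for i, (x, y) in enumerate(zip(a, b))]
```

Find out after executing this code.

Step 1: enumerate(zip(a, b)) gives index with paired elements:
  i=0: (3, 19)
  i=1: (10, 19)
  i=2: (1, 14)
  i=3: (10, 14)
Therefore out = [(0, 3, 19), (1, 10, 19), (2, 1, 14), (3, 10, 14)].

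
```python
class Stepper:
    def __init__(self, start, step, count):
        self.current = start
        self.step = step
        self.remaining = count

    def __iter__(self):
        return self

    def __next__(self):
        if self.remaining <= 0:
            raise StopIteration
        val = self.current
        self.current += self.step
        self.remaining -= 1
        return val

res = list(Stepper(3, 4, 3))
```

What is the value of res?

Step 1: Stepper starts at 3, increments by 4, for 3 steps:
  Yield 3, then current += 4
  Yield 7, then current += 4
  Yield 11, then current += 4
Therefore res = [3, 7, 11].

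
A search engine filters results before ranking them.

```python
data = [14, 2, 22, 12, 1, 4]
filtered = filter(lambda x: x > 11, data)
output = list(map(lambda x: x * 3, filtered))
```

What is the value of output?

Step 1: Filter data for elements > 11:
  14: kept
  2: removed
  22: kept
  12: kept
  1: removed
  4: removed
Step 2: Map x * 3 on filtered [14, 22, 12]:
  14 -> 42
  22 -> 66
  12 -> 36
Therefore output = [42, 66, 36].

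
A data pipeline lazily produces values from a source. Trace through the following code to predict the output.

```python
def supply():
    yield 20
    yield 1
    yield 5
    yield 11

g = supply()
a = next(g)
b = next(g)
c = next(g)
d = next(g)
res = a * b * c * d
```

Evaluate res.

Step 1: Create generator and consume all values:
  a = next(g) = 20
  b = next(g) = 1
  c = next(g) = 5
  d = next(g) = 11
Step 2: res = 20 * 1 * 5 * 11 = 1100.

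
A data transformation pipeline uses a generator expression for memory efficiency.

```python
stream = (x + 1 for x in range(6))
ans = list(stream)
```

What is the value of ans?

Step 1: For each x in range(6), compute x+1:
  x=0: 0+1 = 1
  x=1: 1+1 = 2
  x=2: 2+1 = 3
  x=3: 3+1 = 4
  x=4: 4+1 = 5
  x=5: 5+1 = 6
Therefore ans = [1, 2, 3, 4, 5, 6].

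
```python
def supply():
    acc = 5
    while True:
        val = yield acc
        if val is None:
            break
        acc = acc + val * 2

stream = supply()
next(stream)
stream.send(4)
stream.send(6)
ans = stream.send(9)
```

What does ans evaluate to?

Step 1: next() -> yield acc=5.
Step 2: send(4) -> val=4, acc = 5 + 4*2 = 13, yield 13.
Step 3: send(6) -> val=6, acc = 13 + 6*2 = 25, yield 25.
Step 4: send(9) -> val=9, acc = 25 + 9*2 = 43, yield 43.
Therefore ans = 43.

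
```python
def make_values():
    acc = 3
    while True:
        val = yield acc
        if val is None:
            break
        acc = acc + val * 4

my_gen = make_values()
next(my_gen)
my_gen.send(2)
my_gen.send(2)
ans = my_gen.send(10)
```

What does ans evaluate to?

Step 1: next() -> yield acc=3.
Step 2: send(2) -> val=2, acc = 3 + 2*4 = 11, yield 11.
Step 3: send(2) -> val=2, acc = 11 + 2*4 = 19, yield 19.
Step 4: send(10) -> val=10, acc = 19 + 10*4 = 59, yield 59.
Therefore ans = 59.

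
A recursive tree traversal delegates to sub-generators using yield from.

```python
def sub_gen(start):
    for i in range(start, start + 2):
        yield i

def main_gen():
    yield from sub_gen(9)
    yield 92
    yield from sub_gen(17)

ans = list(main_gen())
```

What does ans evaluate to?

Step 1: main_gen() delegates to sub_gen(9):
  yield 9
  yield 10
Step 2: yield 92
Step 3: Delegates to sub_gen(17):
  yield 17
  yield 18
Therefore ans = [9, 10, 92, 17, 18].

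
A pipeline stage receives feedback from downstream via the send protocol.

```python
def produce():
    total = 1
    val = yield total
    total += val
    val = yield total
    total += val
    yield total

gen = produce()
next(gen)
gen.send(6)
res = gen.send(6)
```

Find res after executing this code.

Step 1: next() -> yield total=1.
Step 2: send(6) -> val=6, total = 1+6 = 7, yield 7.
Step 3: send(6) -> val=6, total = 7+6 = 13, yield 13.
Therefore res = 13.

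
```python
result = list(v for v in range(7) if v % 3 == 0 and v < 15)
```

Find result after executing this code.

Step 1: Filter range(7) where v % 3 == 0 and v < 15:
  v=0: both conditions met, included
  v=1: excluded (1 % 3 != 0)
  v=2: excluded (2 % 3 != 0)
  v=3: both conditions met, included
  v=4: excluded (4 % 3 != 0)
  v=5: excluded (5 % 3 != 0)
  v=6: both conditions met, included
Therefore result = [0, 3, 6].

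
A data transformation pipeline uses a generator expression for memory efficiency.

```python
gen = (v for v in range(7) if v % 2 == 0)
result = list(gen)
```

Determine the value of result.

Step 1: Filter range(7) keeping only even values:
  v=0: even, included
  v=1: odd, excluded
  v=2: even, included
  v=3: odd, excluded
  v=4: even, included
  v=5: odd, excluded
  v=6: even, included
Therefore result = [0, 2, 4, 6].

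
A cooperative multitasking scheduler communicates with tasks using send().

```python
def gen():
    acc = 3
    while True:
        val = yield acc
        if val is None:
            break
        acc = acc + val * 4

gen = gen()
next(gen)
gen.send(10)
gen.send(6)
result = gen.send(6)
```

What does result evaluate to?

Step 1: next() -> yield acc=3.
Step 2: send(10) -> val=10, acc = 3 + 10*4 = 43, yield 43.
Step 3: send(6) -> val=6, acc = 43 + 6*4 = 67, yield 67.
Step 4: send(6) -> val=6, acc = 67 + 6*4 = 91, yield 91.
Therefore result = 91.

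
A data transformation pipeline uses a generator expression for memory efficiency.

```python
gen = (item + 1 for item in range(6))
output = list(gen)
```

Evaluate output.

Step 1: For each item in range(6), compute item+1:
  item=0: 0+1 = 1
  item=1: 1+1 = 2
  item=2: 2+1 = 3
  item=3: 3+1 = 4
  item=4: 4+1 = 5
  item=5: 5+1 = 6
Therefore output = [1, 2, 3, 4, 5, 6].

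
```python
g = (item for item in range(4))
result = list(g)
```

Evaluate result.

Step 1: Generator expression iterates range(4): [0, 1, 2, 3].
Step 2: list() collects all values.
Therefore result = [0, 1, 2, 3].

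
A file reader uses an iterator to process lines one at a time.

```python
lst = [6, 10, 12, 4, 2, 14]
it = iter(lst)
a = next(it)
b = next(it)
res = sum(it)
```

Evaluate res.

Step 1: Create iterator over [6, 10, 12, 4, 2, 14].
Step 2: a = next() = 6, b = next() = 10.
Step 3: sum() of remaining [12, 4, 2, 14] = 32.
Therefore res = 32.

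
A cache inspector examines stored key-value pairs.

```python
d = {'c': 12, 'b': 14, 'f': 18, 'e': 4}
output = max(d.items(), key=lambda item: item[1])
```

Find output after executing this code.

Step 1: Find item with maximum value:
  ('c', 12)
  ('b', 14)
  ('f', 18)
  ('e', 4)
Step 2: Maximum value is 18 at key 'f'.
Therefore output = ('f', 18).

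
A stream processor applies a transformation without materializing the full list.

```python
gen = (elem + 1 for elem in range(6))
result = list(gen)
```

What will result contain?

Step 1: For each elem in range(6), compute elem+1:
  elem=0: 0+1 = 1
  elem=1: 1+1 = 2
  elem=2: 2+1 = 3
  elem=3: 3+1 = 4
  elem=4: 4+1 = 5
  elem=5: 5+1 = 6
Therefore result = [1, 2, 3, 4, 5, 6].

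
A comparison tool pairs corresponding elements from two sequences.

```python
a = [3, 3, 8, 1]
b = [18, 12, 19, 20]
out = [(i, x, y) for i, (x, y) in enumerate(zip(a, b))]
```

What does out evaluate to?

Step 1: enumerate(zip(a, b)) gives index with paired elements:
  i=0: (3, 18)
  i=1: (3, 12)
  i=2: (8, 19)
  i=3: (1, 20)
Therefore out = [(0, 3, 18), (1, 3, 12), (2, 8, 19), (3, 1, 20)].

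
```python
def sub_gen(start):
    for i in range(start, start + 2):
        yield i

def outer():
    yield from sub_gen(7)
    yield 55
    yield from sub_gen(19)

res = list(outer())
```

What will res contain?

Step 1: outer() delegates to sub_gen(7):
  yield 7
  yield 8
Step 2: yield 55
Step 3: Delegates to sub_gen(19):
  yield 19
  yield 20
Therefore res = [7, 8, 55, 19, 20].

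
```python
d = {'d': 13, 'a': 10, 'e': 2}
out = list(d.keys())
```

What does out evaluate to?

Step 1: d.keys() returns the dictionary keys in insertion order.
Therefore out = ['d', 'a', 'e'].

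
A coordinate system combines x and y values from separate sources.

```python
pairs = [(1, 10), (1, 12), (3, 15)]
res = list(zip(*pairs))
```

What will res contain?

Step 1: zip(*pairs) transposes: unzips [(1, 10), (1, 12), (3, 15)] into separate sequences.
Step 2: First elements: (1, 1, 3), second elements: (10, 12, 15).
Therefore res = [(1, 1, 3), (10, 12, 15)].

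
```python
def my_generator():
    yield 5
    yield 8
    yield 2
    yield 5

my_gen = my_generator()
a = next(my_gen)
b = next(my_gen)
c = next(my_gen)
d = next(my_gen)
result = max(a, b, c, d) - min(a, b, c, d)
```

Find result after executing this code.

Step 1: Create generator and consume all values:
  a = next(my_gen) = 5
  b = next(my_gen) = 8
  c = next(my_gen) = 2
  d = next(my_gen) = 5
Step 2: max = 8, min = 2, result = 8 - 2 = 6.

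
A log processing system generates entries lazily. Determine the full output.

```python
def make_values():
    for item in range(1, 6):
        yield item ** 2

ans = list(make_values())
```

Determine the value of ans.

Step 1: For each item in range(1, 6), yield item**2:
  item=1: yield 1**2 = 1
  item=2: yield 2**2 = 4
  item=3: yield 3**2 = 9
  item=4: yield 4**2 = 16
  item=5: yield 5**2 = 25
Therefore ans = [1, 4, 9, 16, 25].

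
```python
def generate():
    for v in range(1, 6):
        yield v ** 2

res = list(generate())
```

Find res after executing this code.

Step 1: For each v in range(1, 6), yield v**2:
  v=1: yield 1**2 = 1
  v=2: yield 2**2 = 4
  v=3: yield 3**2 = 9
  v=4: yield 4**2 = 16
  v=5: yield 5**2 = 25
Therefore res = [1, 4, 9, 16, 25].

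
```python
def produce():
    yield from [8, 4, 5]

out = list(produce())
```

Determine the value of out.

Step 1: yield from delegates to the iterable, yielding each element.
Step 2: Collected values: [8, 4, 5].
Therefore out = [8, 4, 5].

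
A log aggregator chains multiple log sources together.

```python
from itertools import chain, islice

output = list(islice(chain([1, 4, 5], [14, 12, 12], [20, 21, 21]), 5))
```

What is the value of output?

Step 1: chain([1, 4, 5], [14, 12, 12], [20, 21, 21]) = [1, 4, 5, 14, 12, 12, 20, 21, 21].
Step 2: islice takes first 5 elements: [1, 4, 5, 14, 12].
Therefore output = [1, 4, 5, 14, 12].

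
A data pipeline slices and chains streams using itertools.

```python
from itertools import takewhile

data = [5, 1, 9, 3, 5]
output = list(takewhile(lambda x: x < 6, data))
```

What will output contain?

Step 1: takewhile stops at first element >= 6:
  5 < 6: take
  1 < 6: take
  9 >= 6: stop
Therefore output = [5, 1].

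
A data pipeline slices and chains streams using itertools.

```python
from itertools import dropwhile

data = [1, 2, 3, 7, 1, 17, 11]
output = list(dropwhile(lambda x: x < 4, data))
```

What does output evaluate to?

Step 1: dropwhile drops elements while < 4:
  1 < 4: dropped
  2 < 4: dropped
  3 < 4: dropped
  7: kept (dropping stopped)
Step 2: Remaining elements kept regardless of condition.
Therefore output = [7, 1, 17, 11].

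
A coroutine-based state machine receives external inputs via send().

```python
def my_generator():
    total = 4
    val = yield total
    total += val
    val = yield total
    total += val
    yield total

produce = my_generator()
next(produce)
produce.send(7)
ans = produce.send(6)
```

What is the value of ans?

Step 1: next() -> yield total=4.
Step 2: send(7) -> val=7, total = 4+7 = 11, yield 11.
Step 3: send(6) -> val=6, total = 11+6 = 17, yield 17.
Therefore ans = 17.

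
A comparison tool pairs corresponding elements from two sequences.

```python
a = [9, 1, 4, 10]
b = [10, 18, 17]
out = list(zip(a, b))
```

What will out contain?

Step 1: zip stops at shortest (len(a)=4, len(b)=3):
  Index 0: (9, 10)
  Index 1: (1, 18)
  Index 2: (4, 17)
Step 2: Last element of a (10) has no pair, dropped.
Therefore out = [(9, 10), (1, 18), (4, 17)].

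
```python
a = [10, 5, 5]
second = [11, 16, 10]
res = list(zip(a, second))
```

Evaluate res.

Step 1: zip pairs elements at same index:
  Index 0: (10, 11)
  Index 1: (5, 16)
  Index 2: (5, 10)
Therefore res = [(10, 11), (5, 16), (5, 10)].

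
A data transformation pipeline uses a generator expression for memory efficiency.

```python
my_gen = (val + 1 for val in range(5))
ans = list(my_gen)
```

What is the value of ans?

Step 1: For each val in range(5), compute val+1:
  val=0: 0+1 = 1
  val=1: 1+1 = 2
  val=2: 2+1 = 3
  val=3: 3+1 = 4
  val=4: 4+1 = 5
Therefore ans = [1, 2, 3, 4, 5].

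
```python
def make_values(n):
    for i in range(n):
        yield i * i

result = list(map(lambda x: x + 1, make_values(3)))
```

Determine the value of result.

Step 1: make_values(3) yields squares: [0, 1, 4].
Step 2: map adds 1 to each: [1, 2, 5].
Therefore result = [1, 2, 5].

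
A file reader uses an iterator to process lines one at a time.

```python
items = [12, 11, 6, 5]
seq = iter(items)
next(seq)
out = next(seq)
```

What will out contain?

Step 1: Create iterator over [12, 11, 6, 5].
Step 2: next() consumes 12.
Step 3: next() returns 11.
Therefore out = 11.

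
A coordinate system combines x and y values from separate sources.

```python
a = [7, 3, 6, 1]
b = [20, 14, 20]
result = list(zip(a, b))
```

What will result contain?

Step 1: zip stops at shortest (len(a)=4, len(b)=3):
  Index 0: (7, 20)
  Index 1: (3, 14)
  Index 2: (6, 20)
Step 2: Last element of a (1) has no pair, dropped.
Therefore result = [(7, 20), (3, 14), (6, 20)].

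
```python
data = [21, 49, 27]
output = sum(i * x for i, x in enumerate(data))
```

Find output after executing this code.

Step 1: Compute i * x for each (i, x) in enumerate([21, 49, 27]):
  i=0, x=21: 0*21 = 0
  i=1, x=49: 1*49 = 49
  i=2, x=27: 2*27 = 54
Step 2: sum = 0 + 49 + 54 = 103.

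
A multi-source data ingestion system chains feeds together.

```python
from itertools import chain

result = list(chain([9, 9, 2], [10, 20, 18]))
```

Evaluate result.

Step 1: chain() concatenates iterables: [9, 9, 2] + [10, 20, 18].
Therefore result = [9, 9, 2, 10, 20, 18].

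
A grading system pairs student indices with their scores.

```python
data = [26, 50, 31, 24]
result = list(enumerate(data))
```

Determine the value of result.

Step 1: enumerate pairs each element with its index:
  (0, 26)
  (1, 50)
  (2, 31)
  (3, 24)
Therefore result = [(0, 26), (1, 50), (2, 31), (3, 24)].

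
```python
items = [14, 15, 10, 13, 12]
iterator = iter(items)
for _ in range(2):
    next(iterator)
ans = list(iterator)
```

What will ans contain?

Step 1: Create iterator over [14, 15, 10, 13, 12].
Step 2: Advance 2 positions (consuming [14, 15]).
Step 3: list() collects remaining elements: [10, 13, 12].
Therefore ans = [10, 13, 12].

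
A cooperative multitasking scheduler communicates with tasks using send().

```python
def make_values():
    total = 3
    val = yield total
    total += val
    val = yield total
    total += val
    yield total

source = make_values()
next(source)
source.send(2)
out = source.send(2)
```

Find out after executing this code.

Step 1: next() -> yield total=3.
Step 2: send(2) -> val=2, total = 3+2 = 5, yield 5.
Step 3: send(2) -> val=2, total = 5+2 = 7, yield 7.
Therefore out = 7.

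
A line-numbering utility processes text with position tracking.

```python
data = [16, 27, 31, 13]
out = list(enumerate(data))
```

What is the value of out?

Step 1: enumerate pairs each element with its index:
  (0, 16)
  (1, 27)
  (2, 31)
  (3, 13)
Therefore out = [(0, 16), (1, 27), (2, 31), (3, 13)].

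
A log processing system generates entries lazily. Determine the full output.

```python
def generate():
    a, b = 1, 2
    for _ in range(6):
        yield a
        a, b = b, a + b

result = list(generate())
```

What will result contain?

Step 1: Fibonacci-like sequence starting with a=1, b=2:
  Iteration 1: yield a=1, then a,b = 2,3
  Iteration 2: yield a=2, then a,b = 3,5
  Iteration 3: yield a=3, then a,b = 5,8
  Iteration 4: yield a=5, then a,b = 8,13
  Iteration 5: yield a=8, then a,b = 13,21
  Iteration 6: yield a=13, then a,b = 21,34
Therefore result = [1, 2, 3, 5, 8, 13].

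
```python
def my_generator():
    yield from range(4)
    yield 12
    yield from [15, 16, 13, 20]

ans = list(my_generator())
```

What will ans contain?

Step 1: Trace yields in order:
  yield 0
  yield 1
  yield 2
  yield 3
  yield 12
  yield 15
  yield 16
  yield 13
  yield 20
Therefore ans = [0, 1, 2, 3, 12, 15, 16, 13, 20].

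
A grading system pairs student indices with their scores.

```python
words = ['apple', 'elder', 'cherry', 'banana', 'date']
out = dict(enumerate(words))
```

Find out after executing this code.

Step 1: enumerate pairs indices with words:
  0 -> 'apple'
  1 -> 'elder'
  2 -> 'cherry'
  3 -> 'banana'
  4 -> 'date'
Therefore out = {0: 'apple', 1: 'elder', 2: 'cherry', 3: 'banana', 4: 'date'}.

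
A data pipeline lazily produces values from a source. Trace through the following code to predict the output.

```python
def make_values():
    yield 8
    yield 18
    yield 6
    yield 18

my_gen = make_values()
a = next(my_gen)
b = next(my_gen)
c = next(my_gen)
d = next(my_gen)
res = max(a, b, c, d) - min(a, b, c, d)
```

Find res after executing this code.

Step 1: Create generator and consume all values:
  a = next(my_gen) = 8
  b = next(my_gen) = 18
  c = next(my_gen) = 6
  d = next(my_gen) = 18
Step 2: max = 18, min = 6, res = 18 - 6 = 12.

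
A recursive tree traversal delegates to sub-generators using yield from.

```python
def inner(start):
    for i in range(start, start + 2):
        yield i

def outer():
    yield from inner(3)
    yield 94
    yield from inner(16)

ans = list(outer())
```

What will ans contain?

Step 1: outer() delegates to inner(3):
  yield 3
  yield 4
Step 2: yield 94
Step 3: Delegates to inner(16):
  yield 16
  yield 17
Therefore ans = [3, 4, 94, 16, 17].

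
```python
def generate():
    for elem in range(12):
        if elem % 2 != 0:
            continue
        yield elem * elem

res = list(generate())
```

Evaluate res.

Step 1: Only yield elem**2 when elem is divisible by 2:
  elem=0: 0 % 2 == 0, yield 0**2 = 0
  elem=2: 2 % 2 == 0, yield 2**2 = 4
  elem=4: 4 % 2 == 0, yield 4**2 = 16
  elem=6: 6 % 2 == 0, yield 6**2 = 36
  elem=8: 8 % 2 == 0, yield 8**2 = 64
  elem=10: 10 % 2 == 0, yield 10**2 = 100
Therefore res = [0, 4, 16, 36, 64, 100].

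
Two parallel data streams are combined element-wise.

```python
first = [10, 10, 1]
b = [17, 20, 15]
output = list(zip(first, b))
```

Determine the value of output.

Step 1: zip pairs elements at same index:
  Index 0: (10, 17)
  Index 1: (10, 20)
  Index 2: (1, 15)
Therefore output = [(10, 17), (10, 20), (1, 15)].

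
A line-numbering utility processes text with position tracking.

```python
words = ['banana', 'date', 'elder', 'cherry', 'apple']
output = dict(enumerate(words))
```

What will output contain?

Step 1: enumerate pairs indices with words:
  0 -> 'banana'
  1 -> 'date'
  2 -> 'elder'
  3 -> 'cherry'
  4 -> 'apple'
Therefore output = {0: 'banana', 1: 'date', 2: 'elder', 3: 'cherry', 4: 'apple'}.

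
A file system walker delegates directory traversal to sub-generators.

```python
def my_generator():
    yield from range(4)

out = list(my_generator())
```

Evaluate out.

Step 1: yield from delegates to the iterable, yielding each element.
Step 2: Collected values: [0, 1, 2, 3].
Therefore out = [0, 1, 2, 3].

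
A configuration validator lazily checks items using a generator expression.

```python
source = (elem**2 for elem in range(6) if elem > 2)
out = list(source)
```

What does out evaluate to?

Step 1: For range(6), keep elem > 2, then square:
  elem=0: 0 <= 2, excluded
  elem=1: 1 <= 2, excluded
  elem=2: 2 <= 2, excluded
  elem=3: 3 > 2, yield 3**2 = 9
  elem=4: 4 > 2, yield 4**2 = 16
  elem=5: 5 > 2, yield 5**2 = 25
Therefore out = [9, 16, 25].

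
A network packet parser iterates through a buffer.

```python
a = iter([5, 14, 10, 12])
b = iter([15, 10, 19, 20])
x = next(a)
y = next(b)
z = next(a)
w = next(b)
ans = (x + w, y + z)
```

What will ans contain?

Step 1: a iterates [5, 14, 10, 12], b iterates [15, 10, 19, 20].
Step 2: x = next(a) = 5, y = next(b) = 15.
Step 3: z = next(a) = 14, w = next(b) = 10.
Step 4: ans = (5 + 10, 15 + 14) = (15, 29).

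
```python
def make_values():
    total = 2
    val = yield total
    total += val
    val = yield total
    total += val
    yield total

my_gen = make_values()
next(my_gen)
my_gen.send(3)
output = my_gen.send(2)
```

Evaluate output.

Step 1: next() -> yield total=2.
Step 2: send(3) -> val=3, total = 2+3 = 5, yield 5.
Step 3: send(2) -> val=2, total = 5+2 = 7, yield 7.
Therefore output = 7.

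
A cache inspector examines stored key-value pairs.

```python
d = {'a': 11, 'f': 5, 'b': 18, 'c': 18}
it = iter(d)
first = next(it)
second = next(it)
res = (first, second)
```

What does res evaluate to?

Step 1: iter(d) iterates over keys: ['a', 'f', 'b', 'c'].
Step 2: first = next(it) = 'a', second = next(it) = 'f'.
Therefore res = ('a', 'f').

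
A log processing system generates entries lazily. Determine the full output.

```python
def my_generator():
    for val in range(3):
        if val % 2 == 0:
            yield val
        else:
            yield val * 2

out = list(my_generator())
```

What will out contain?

Step 1: For each val in range(3), yield val if even, else val*2:
  val=0 (even): yield 0
  val=1 (odd): yield 1*2 = 2
  val=2 (even): yield 2
Therefore out = [0, 2, 2].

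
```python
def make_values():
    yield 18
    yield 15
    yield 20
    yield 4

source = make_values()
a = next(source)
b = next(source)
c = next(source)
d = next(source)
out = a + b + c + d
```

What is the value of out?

Step 1: Create generator and consume all values:
  a = next(source) = 18
  b = next(source) = 15
  c = next(source) = 20
  d = next(source) = 4
Step 2: out = 18 + 15 + 20 + 4 = 57.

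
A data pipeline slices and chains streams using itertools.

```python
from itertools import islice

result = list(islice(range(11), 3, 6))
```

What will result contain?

Step 1: islice(range(11), 3, 6) takes elements at indices [3, 6).
Step 2: Elements: [3, 4, 5].
Therefore result = [3, 4, 5].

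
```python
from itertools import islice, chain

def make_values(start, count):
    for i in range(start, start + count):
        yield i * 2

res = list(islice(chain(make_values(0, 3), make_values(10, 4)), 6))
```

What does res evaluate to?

Step 1: make_values(0, 3) yields [0, 2, 4].
Step 2: make_values(10, 4) yields [20, 22, 24, 26].
Step 3: chain concatenates: [0, 2, 4, 20, 22, 24, 26].
Step 4: islice takes first 6: [0, 2, 4, 20, 22, 24].
Therefore res = [0, 2, 4, 20, 22, 24].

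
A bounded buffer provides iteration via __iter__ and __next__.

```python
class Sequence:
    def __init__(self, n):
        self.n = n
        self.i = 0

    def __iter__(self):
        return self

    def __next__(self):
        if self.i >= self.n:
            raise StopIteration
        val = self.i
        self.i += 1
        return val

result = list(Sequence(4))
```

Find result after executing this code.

Step 1: Sequence(4) creates an iterator counting 0 to 3.
Step 2: list() consumes all values: [0, 1, 2, 3].
Therefore result = [0, 1, 2, 3].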